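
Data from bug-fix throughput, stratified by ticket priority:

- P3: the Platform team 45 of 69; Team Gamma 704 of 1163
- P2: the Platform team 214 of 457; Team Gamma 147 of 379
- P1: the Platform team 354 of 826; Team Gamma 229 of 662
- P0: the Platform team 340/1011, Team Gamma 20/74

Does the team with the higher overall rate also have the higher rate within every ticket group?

No

P3: the Platform team 45/69 = 65.2%, Team Gamma 704/1163 = 60.5% → the Platform team
P2: the Platform team 214/457 = 46.8%, Team Gamma 147/379 = 38.8% → the Platform team
P1: the Platform team 354/826 = 42.9%, Team Gamma 229/662 = 34.6% → the Platform team
P0: the Platform team 340/1011 = 33.6%, Team Gamma 20/74 = 27.0% → the Platform team
Overall: the Platform team 953/2363 = 40.3%, Team Gamma 1100/2278 = 48.3% → Team Gamma
The Platform team wins each ticket group but Team Gamma wins overall — the comparison reverses. The Platform team's tickets skew toward P0, which has a lower base rate.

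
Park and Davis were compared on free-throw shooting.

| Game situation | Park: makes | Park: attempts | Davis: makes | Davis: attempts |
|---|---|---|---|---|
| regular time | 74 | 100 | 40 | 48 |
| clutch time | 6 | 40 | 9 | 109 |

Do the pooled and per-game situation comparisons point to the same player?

Regular time: Park 74/100 = 74.0%, Davis 40/48 = 83.3% → Davis
Clutch time: Park 6/40 = 15.0%, Davis 9/109 = 8.3% → Park
Overall: Park 80/140 = 57.1%, Davis 49/157 = 31.2% → Park
Neither sweeps: Park wins 1 of 2 groups, Davis wins 1. Park wins overall but not every group — no Simpson reversal.

No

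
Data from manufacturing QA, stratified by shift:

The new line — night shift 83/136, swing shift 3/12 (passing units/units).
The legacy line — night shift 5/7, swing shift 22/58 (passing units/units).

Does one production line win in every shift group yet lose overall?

Night shift: the new line 83/136 = 61.0%, the legacy line 5/7 = 71.4% → the legacy line
Swing shift: the new line 3/12 = 25.0%, the legacy line 22/58 = 37.9% → the legacy line
Overall: the new line 86/148 = 58.1%, the legacy line 27/65 = 41.5% → the new line
The legacy line wins each shift group but the new line wins overall — the comparison reverses. The legacy line's units skew toward swing shift, which has a lower base rate.

Yes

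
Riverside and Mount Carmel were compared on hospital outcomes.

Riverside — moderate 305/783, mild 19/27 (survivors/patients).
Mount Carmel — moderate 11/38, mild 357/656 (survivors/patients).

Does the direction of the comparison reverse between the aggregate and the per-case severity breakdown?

Moderate: Riverside 305/783 = 39.0%, Mount Carmel 11/38 = 28.9% → Riverside
Mild: Riverside 19/27 = 70.4%, Mount Carmel 357/656 = 54.4% → Riverside
Overall: Riverside 324/810 = 40.0%, Mount Carmel 368/694 = 53.0% → Mount Carmel
Riverside wins each case group but Mount Carmel wins overall — the comparison reverses. Riverside's patients skew toward moderate, which has a lower base rate.

Yes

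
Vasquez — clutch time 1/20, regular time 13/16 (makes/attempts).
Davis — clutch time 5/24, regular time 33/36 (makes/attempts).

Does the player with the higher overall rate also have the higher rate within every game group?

Clutch time: Vasquez 1/20 = 5.0%, Davis 5/24 = 20.8% → Davis
Regular time: Vasquez 13/16 = 81.2%, Davis 33/36 = 91.7% → Davis
Overall: Vasquez 14/36 = 38.9%, Davis 38/60 = 63.3% → Davis
Davis wins overall and in every game group — no reversal.

Yes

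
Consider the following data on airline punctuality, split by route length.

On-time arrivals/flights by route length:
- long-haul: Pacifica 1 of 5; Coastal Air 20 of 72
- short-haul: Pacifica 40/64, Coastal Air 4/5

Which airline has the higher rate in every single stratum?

Long-haul: Pacifica 1/5 = 20.0%, Coastal Air 20/72 = 27.8% → Coastal Air
Short-haul: Pacifica 40/64 = 62.5%, Coastal Air 4/5 = 80.0% → Coastal Air
Coastal Air has the higher rate in both groups.

Coastal Air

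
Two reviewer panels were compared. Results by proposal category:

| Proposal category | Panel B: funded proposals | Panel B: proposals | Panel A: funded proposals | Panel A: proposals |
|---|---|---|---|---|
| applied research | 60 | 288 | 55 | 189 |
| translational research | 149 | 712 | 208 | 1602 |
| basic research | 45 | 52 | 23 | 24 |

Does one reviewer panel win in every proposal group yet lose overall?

No

Applied research: Panel B 60/288 = 20.8%, Panel A 55/189 = 29.1% → Panel A
Translational research: Panel B 149/712 = 20.9%, Panel A 208/1602 = 13.0% → Panel B
Basic research: Panel B 45/52 = 86.5%, Panel A 23/24 = 95.8% → Panel A
Overall: Panel B 254/1052 = 24.1%, Panel A 286/1815 = 15.8% → Panel B
Neither sweeps: Panel B wins 1 of 3 groups, Panel A wins 2. Panel B wins overall but not every group — no Simpson reversal.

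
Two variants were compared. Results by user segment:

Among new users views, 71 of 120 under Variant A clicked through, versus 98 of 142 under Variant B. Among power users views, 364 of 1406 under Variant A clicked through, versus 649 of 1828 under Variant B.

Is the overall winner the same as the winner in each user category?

Yes

New users: Variant A 71/120 = 59.2%, Variant B 98/142 = 69.0% → Variant B
Power users: Variant A 364/1406 = 25.9%, Variant B 649/1828 = 35.5% → Variant B
Overall: Variant A 435/1526 = 28.5%, Variant B 747/1970 = 37.9% → Variant B
Variant B wins overall and in every user group — no reversal.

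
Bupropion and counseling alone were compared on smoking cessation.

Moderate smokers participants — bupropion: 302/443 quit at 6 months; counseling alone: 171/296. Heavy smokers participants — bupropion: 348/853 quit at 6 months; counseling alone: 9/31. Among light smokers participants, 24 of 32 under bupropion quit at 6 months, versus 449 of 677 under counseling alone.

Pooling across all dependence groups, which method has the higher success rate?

Moderate smokers: bupropion 302/443 = 68.2%, counseling alone 171/296 = 57.8% → bupropion
Heavy smokers: bupropion 348/853 = 40.8%, counseling alone 9/31 = 29.0% → bupropion
Light smokers: bupropion 24/32 = 75.0%, counseling alone 449/677 = 66.3% → bupropion
Overall: bupropion 674/1328 = 50.8%, counseling alone 629/1004 = 62.6% → counseling alone
(Bupropion wins every dependence group but counseling alone wins overall — bupropion's participants skew toward the low-rate heavy smokers group.)

counseling alone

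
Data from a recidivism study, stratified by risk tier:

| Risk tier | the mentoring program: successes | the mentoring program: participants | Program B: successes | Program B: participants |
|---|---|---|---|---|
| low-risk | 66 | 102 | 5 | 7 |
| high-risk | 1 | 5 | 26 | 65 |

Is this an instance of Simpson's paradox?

Yes

Low-risk: the mentoring program 66/102 = 64.7%, Program B 5/7 = 71.4% → Program B
High-risk: the mentoring program 1/5 = 20.0%, Program B 26/65 = 40.0% → Program B
Overall: the mentoring program 67/107 = 62.6%, Program B 31/72 = 43.1% → the mentoring program
Program B wins each risk group but the mentoring program wins overall — the comparison reverses. Program B's participants skew toward high-risk, which has a lower base rate.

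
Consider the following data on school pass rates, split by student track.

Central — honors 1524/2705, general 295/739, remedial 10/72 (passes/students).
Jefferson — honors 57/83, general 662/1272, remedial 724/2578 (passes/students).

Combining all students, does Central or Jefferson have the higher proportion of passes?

Central

Honors: Central 1524/2705 = 56.3%, Jefferson 57/83 = 68.7% → Jefferson
General: Central 295/739 = 39.9%, Jefferson 662/1272 = 52.0% → Jefferson
Remedial: Central 10/72 = 13.9%, Jefferson 724/2578 = 28.1% → Jefferson
Overall: Central 1829/3516 = 52.0%, Jefferson 1443/3933 = 36.7% → Central
(Jefferson wins every student group but Central wins overall — Jefferson's students skew toward the low-rate remedial group.)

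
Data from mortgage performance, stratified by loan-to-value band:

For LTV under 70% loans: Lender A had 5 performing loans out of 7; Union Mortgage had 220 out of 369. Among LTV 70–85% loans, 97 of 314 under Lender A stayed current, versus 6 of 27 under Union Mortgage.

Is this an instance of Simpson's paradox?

LTV under 70%: Lender A 5/7 = 71.4%, Union Mortgage 220/369 = 59.6% → Lender A
LTV 70–85%: Lender A 97/314 = 30.9%, Union Mortgage 6/27 = 22.2% → Lender A
Overall: Lender A 102/321 = 31.8%, Union Mortgage 226/396 = 57.1% → Union Mortgage
Lender A wins each loan-to-value group but Union Mortgage wins overall — the comparison reverses. Lender A's loans skew toward LTV 70–85%, which has a lower base rate.

Yes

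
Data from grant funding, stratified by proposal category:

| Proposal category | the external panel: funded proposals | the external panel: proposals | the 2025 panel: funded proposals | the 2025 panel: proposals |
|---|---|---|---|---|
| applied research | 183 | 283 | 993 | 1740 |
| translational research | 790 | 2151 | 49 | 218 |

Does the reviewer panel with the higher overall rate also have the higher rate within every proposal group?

Applied research: the external panel 183/283 = 64.7%, the 2025 panel 993/1740 = 57.1% → the external panel
Translational research: the external panel 790/2151 = 36.7%, the 2025 panel 49/218 = 22.5% → the external panel
Overall: the external panel 973/2434 = 40.0%, the 2025 panel 1042/1958 = 53.2% → the 2025 panel
The external panel wins each proposal group but the 2025 panel wins overall — the comparison reverses. The external panel's proposals skew toward translational research, which has a lower base rate.

No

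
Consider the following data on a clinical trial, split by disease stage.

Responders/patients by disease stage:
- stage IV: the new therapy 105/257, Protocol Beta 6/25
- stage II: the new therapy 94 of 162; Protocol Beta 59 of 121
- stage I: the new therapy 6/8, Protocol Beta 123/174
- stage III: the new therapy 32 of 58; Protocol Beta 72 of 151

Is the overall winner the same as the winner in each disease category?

No

Stage IV: the new therapy 105/257 = 40.9%, Protocol Beta 6/25 = 24.0% → the new therapy
Stage II: the new therapy 94/162 = 58.0%, Protocol Beta 59/121 = 48.8% → the new therapy
Stage I: the new therapy 6/8 = 75.0%, Protocol Beta 123/174 = 70.7% → the new therapy
Stage III: the new therapy 32/58 = 55.2%, Protocol Beta 72/151 = 47.7% → the new therapy
Overall: the new therapy 237/485 = 48.9%, Protocol Beta 260/471 = 55.2% → Protocol Beta
The new therapy wins each disease group but Protocol Beta wins overall — the comparison reverses. The new therapy's patients skew toward stage IV, which has a lower base rate.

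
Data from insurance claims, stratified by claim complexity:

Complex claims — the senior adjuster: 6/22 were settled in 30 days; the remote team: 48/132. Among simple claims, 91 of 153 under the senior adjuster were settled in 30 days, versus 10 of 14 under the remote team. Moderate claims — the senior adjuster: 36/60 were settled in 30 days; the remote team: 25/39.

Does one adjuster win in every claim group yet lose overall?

Yes

Complex: the senior adjuster 6/22 = 27.3%, the remote team 48/132 = 36.4% → the remote team
Simple: the senior adjuster 91/153 = 59.5%, the remote team 10/14 = 71.4% → the remote team
Moderate: the senior adjuster 36/60 = 60.0%, the remote team 25/39 = 64.1% → the remote team
Overall: the senior adjuster 133/235 = 56.6%, the remote team 83/185 = 44.9% → the senior adjuster
The remote team wins each claim group but the senior adjuster wins overall — the comparison reverses. The remote team's claims skew toward complex, which has a lower base rate.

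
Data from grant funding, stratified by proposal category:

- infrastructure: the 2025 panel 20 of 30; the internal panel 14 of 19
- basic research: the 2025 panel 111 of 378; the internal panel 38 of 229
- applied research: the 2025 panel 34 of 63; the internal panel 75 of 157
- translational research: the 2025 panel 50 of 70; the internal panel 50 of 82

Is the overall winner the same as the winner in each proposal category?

Infrastructure: the 2025 panel 20/30 = 66.7%, the internal panel 14/19 = 73.7% → the internal panel
Basic research: the 2025 panel 111/378 = 29.4%, the internal panel 38/229 = 16.6% → the 2025 panel
Applied research: the 2025 panel 34/63 = 54.0%, the internal panel 75/157 = 47.8% → the 2025 panel
Translational research: the 2025 panel 50/70 = 71.4%, the internal panel 50/82 = 61.0% → the 2025 panel
Overall: the 2025 panel 215/541 = 39.7%, the internal panel 177/487 = 36.3% → the 2025 panel
Neither sweeps: the 2025 panel wins 3 of 4 groups, the internal panel wins 1. The 2025 panel wins overall but not every group — no Simpson reversal.

No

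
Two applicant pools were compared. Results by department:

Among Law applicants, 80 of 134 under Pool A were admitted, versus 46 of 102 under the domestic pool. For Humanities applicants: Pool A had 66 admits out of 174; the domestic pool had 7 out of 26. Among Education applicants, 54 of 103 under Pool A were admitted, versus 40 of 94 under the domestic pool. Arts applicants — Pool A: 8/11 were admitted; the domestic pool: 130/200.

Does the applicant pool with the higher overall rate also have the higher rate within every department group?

Law: Pool A 80/134 = 59.7%, the domestic pool 46/102 = 45.1% → Pool A
Humanities: Pool A 66/174 = 37.9%, the domestic pool 7/26 = 26.9% → Pool A
Education: Pool A 54/103 = 52.4%, the domestic pool 40/94 = 42.6% → Pool A
Arts: Pool A 8/11 = 72.7%, the domestic pool 130/200 = 65.0% → Pool A
Overall: Pool A 208/422 = 49.3%, the domestic pool 223/422 = 52.8% → the domestic pool
Pool A wins each department group but the domestic pool wins overall — the comparison reverses. Pool A's applicants skew toward Humanities, which has a lower base rate.

No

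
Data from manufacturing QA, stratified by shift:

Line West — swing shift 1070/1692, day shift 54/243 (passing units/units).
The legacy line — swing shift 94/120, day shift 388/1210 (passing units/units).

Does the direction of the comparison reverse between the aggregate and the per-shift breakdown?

Yes

Swing shift: Line West 1070/1692 = 63.2%, the legacy line 94/120 = 78.3% → the legacy line
Day shift: Line West 54/243 = 22.2%, the legacy line 388/1210 = 32.1% → the legacy line
Overall: Line West 1124/1935 = 58.1%, the legacy line 482/1330 = 36.2% → Line West
The legacy line wins each shift group but Line West wins overall — the comparison reverses. The legacy line's units skew toward day shift, which has a lower base rate.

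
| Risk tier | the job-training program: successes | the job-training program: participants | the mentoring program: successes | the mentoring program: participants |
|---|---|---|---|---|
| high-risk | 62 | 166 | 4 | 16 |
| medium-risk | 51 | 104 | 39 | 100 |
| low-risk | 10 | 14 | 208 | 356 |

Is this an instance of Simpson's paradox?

Yes

High-risk: the job-training program 62/166 = 37.3%, the mentoring program 4/16 = 25.0% → the job-training program
Medium-risk: the job-training program 51/104 = 49.0%, the mentoring program 39/100 = 39.0% → the job-training program
Low-risk: the job-training program 10/14 = 71.4%, the mentoring program 208/356 = 58.4% → the job-training program
Overall: the job-training program 123/284 = 43.3%, the mentoring program 251/472 = 53.2% → the mentoring program
The job-training program wins each risk group but the mentoring program wins overall — the comparison reverses. The job-training program's participants skew toward high-risk, which has a lower base rate.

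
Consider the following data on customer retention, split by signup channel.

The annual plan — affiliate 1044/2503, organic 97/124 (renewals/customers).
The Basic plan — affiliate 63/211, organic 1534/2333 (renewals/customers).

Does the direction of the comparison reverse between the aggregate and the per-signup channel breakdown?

Affiliate: the annual plan 1044/2503 = 41.7%, the Basic plan 63/211 = 29.9% → the annual plan
Organic: the annual plan 97/124 = 78.2%, the Basic plan 1534/2333 = 65.8% → the annual plan
Overall: the annual plan 1141/2627 = 43.4%, the Basic plan 1597/2544 = 62.8% → the Basic plan
The annual plan wins each signup group but the Basic plan wins overall — the comparison reverses. The annual plan's customers skew toward affiliate, which has a lower base rate.

Yes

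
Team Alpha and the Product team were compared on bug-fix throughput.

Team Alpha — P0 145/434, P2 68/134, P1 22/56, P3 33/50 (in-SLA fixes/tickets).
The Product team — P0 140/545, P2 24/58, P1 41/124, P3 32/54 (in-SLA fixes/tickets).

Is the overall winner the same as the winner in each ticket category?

Yes

P0: Team Alpha 145/434 = 33.4%, the Product team 140/545 = 25.7% → Team Alpha
P2: Team Alpha 68/134 = 50.7%, the Product team 24/58 = 41.4% → Team Alpha
P1: Team Alpha 22/56 = 39.3%, the Product team 41/124 = 33.1% → Team Alpha
P3: Team Alpha 33/50 = 66.0%, the Product team 32/54 = 59.3% → Team Alpha
Overall: Team Alpha 268/674 = 39.8%, the Product team 237/781 = 30.3% → Team Alpha
Team Alpha wins overall and in every ticket group — no reversal.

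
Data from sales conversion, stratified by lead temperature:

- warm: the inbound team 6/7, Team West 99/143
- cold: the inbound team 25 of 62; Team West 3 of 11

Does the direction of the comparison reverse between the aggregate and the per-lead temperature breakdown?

Warm: the inbound team 6/7 = 85.7%, Team West 99/143 = 69.2% → the inbound team
Cold: the inbound team 25/62 = 40.3%, Team West 3/11 = 27.3% → the inbound team
Overall: the inbound team 31/69 = 44.9%, Team West 102/154 = 66.2% → Team West
The inbound team wins each lead group but Team West wins overall — the comparison reverses. The inbound team's leads skew toward cold, which has a lower base rate.

Yes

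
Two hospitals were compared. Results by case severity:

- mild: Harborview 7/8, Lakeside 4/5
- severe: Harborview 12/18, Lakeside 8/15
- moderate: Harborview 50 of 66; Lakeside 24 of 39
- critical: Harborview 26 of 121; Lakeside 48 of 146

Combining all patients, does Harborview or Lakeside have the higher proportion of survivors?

Harborview

Mild: Harborview 7/8 = 87.5%, Lakeside 4/5 = 80.0% → Harborview
Severe: Harborview 12/18 = 66.7%, Lakeside 8/15 = 53.3% → Harborview
Moderate: Harborview 50/66 = 75.8%, Lakeside 24/39 = 61.5% → Harborview
Critical: Harborview 26/121 = 21.5%, Lakeside 48/146 = 32.9% → Lakeside
Overall: Harborview 95/213 = 44.6%, Lakeside 84/205 = 41.0% → Harborview
(Neither sweeps every case group, but Harborview has the higher pooled rate.)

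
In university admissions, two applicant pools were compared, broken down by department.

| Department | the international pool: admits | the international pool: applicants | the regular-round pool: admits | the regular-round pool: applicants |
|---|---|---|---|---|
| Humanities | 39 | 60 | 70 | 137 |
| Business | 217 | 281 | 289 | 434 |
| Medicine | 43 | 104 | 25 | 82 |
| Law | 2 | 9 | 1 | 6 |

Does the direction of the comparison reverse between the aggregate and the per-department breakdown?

No

Humanities: the international pool 39/60 = 65.0%, the regular-round pool 70/137 = 51.1% → the international pool
Business: the international pool 217/281 = 77.2%, the regular-round pool 289/434 = 66.6% → the international pool
Medicine: the international pool 43/104 = 41.3%, the regular-round pool 25/82 = 30.5% → the international pool
Law: the international pool 2/9 = 22.2%, the regular-round pool 1/6 = 16.7% → the international pool
Overall: the international pool 301/454 = 66.3%, the regular-round pool 385/659 = 58.4% → the international pool
The international pool wins overall and in every department group — no reversal.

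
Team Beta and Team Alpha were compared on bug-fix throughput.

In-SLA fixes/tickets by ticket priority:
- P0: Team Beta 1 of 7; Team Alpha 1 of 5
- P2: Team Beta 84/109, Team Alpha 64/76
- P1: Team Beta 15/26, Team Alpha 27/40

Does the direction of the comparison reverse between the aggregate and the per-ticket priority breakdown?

No

P0: Team Beta 1/7 = 14.3%, Team Alpha 1/5 = 20.0% → Team Alpha
P2: Team Beta 84/109 = 77.1%, Team Alpha 64/76 = 84.2% → Team Alpha
P1: Team Beta 15/26 = 57.7%, Team Alpha 27/40 = 67.5% → Team Alpha
Overall: Team Beta 100/142 = 70.4%, Team Alpha 92/121 = 76.0% → Team Alpha
Team Alpha wins overall and in every ticket group — no reversal.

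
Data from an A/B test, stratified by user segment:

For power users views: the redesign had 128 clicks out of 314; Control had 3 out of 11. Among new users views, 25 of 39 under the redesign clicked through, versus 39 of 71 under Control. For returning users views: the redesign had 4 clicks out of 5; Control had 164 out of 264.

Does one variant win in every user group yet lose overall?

Power users: the redesign 128/314 = 40.8%, Control 3/11 = 27.3% → the redesign
New users: the redesign 25/39 = 64.1%, Control 39/71 = 54.9% → the redesign
Returning users: the redesign 4/5 = 80.0%, Control 164/264 = 62.1% → the redesign
Overall: the redesign 157/358 = 43.9%, Control 206/346 = 59.5% → Control
The redesign wins each user group but Control wins overall — the comparison reverses. The redesign's views skew toward power users, which has a lower base rate.

Yes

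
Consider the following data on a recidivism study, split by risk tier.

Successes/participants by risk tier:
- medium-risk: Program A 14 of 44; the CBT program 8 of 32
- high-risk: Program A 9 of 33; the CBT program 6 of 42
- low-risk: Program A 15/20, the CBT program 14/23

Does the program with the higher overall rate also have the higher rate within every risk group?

Medium-risk: Program A 14/44 = 31.8%, the CBT program 8/32 = 25.0% → Program A
High-risk: Program A 9/33 = 27.3%, the CBT program 6/42 = 14.3% → Program A
Low-risk: Program A 15/20 = 75.0%, the CBT program 14/23 = 60.9% → Program A
Overall: Program A 38/97 = 39.2%, the CBT program 28/97 = 28.9% → Program A
Program A wins overall and in every risk group — no reversal.

Yes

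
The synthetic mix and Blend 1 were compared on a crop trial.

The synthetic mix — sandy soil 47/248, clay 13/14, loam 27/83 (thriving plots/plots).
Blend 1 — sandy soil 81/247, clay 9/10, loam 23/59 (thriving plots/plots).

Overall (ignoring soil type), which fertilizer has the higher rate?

Sandy soil: the synthetic mix 47/248 = 19.0%, Blend 1 81/247 = 32.8% → Blend 1
Clay: the synthetic mix 13/14 = 92.9%, Blend 1 9/10 = 90.0% → the synthetic mix
Loam: the synthetic mix 27/83 = 32.5%, Blend 1 23/59 = 39.0% → Blend 1
Overall: the synthetic mix 87/345 = 25.2%, Blend 1 113/316 = 35.8% → Blend 1
(Neither sweeps every soil group, but Blend 1 has the higher pooled rate.)

Blend 1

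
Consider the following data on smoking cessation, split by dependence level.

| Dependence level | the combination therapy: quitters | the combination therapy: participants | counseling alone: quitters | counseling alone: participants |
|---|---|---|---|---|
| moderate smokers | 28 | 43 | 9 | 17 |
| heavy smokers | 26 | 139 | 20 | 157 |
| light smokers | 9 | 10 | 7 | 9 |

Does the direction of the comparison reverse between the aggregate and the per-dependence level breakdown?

No

Moderate smokers: the combination therapy 28/43 = 65.1%, counseling alone 9/17 = 52.9% → the combination therapy
Heavy smokers: the combination therapy 26/139 = 18.7%, counseling alone 20/157 = 12.7% → the combination therapy
Light smokers: the combination therapy 9/10 = 90.0%, counseling alone 7/9 = 77.8% → the combination therapy
Overall: the combination therapy 63/192 = 32.8%, counseling alone 36/183 = 19.7% → the combination therapy
The combination therapy wins overall and in every dependence group — no reversal.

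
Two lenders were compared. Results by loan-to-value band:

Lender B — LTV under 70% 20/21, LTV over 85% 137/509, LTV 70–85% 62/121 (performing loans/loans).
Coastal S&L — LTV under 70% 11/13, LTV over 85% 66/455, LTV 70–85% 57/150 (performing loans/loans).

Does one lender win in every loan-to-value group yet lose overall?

LTV under 70%: Lender B 20/21 = 95.2%, Coastal S&L 11/13 = 84.6% → Lender B
LTV over 85%: Lender B 137/509 = 26.9%, Coastal S&L 66/455 = 14.5% → Lender B
LTV 70–85%: Lender B 62/121 = 51.2%, Coastal S&L 57/150 = 38.0% → Lender B
Overall: Lender B 219/651 = 33.6%, Coastal S&L 134/618 = 21.7% → Lender B
Lender B wins overall and in every loan-to-value group — no reversal.

No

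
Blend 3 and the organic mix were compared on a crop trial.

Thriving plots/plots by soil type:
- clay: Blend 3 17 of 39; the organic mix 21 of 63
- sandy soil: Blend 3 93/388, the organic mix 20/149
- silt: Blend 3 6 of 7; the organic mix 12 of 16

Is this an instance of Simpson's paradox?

Clay: Blend 3 17/39 = 43.6%, the organic mix 21/63 = 33.3% → Blend 3
Sandy soil: Blend 3 93/388 = 24.0%, the organic mix 20/149 = 13.4% → Blend 3
Silt: Blend 3 6/7 = 85.7%, the organic mix 12/16 = 75.0% → Blend 3
Overall: Blend 3 116/434 = 26.7%, the organic mix 53/228 = 23.2% → Blend 3
Blend 3 wins overall and in every soil group — no reversal.

No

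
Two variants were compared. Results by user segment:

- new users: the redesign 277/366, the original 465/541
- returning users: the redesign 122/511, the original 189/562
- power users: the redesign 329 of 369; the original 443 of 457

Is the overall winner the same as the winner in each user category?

New users: the redesign 277/366 = 75.7%, the original 465/541 = 86.0% → the original
Returning users: the redesign 122/511 = 23.9%, the original 189/562 = 33.6% → the original
Power users: the redesign 329/369 = 89.2%, the original 443/457 = 96.9% → the original
Overall: the redesign 728/1246 = 58.4%, the original 1097/1560 = 70.3% → the original
The original wins overall and in every user group — no reversal.

Yes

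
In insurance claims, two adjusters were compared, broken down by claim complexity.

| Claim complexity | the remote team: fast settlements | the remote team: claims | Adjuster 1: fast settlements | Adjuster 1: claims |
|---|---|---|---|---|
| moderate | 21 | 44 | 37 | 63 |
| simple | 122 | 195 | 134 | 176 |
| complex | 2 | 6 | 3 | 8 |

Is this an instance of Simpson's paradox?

No

Moderate: the remote team 21/44 = 47.7%, Adjuster 1 37/63 = 58.7% → Adjuster 1
Simple: the remote team 122/195 = 62.6%, Adjuster 1 134/176 = 76.1% → Adjuster 1
Complex: the remote team 2/6 = 33.3%, Adjuster 1 3/8 = 37.5% → Adjuster 1
Overall: the remote team 145/245 = 59.2%, Adjuster 1 174/247 = 70.4% → Adjuster 1
Adjuster 1 wins overall and in every claim group — no reversal.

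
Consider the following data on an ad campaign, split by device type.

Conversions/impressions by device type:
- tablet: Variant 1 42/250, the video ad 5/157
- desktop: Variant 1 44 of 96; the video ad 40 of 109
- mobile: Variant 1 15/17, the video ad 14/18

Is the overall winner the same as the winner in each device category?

Yes

Tablet: Variant 1 42/250 = 16.8%, the video ad 5/157 = 3.2% → Variant 1
Desktop: Variant 1 44/96 = 45.8%, the video ad 40/109 = 36.7% → Variant 1
Mobile: Variant 1 15/17 = 88.2%, the video ad 14/18 = 77.8% → Variant 1
Overall: Variant 1 101/363 = 27.8%, the video ad 59/284 = 20.8% → Variant 1
Variant 1 wins overall and in every device group — no reversal.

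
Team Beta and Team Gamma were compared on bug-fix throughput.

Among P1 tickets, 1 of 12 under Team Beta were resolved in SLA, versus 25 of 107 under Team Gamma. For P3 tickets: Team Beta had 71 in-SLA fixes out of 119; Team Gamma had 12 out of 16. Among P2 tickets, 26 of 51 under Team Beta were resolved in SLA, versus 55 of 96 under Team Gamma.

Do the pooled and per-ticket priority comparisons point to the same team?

No

P1: Team Beta 1/12 = 8.3%, Team Gamma 25/107 = 23.4% → Team Gamma
P3: Team Beta 71/119 = 59.7%, Team Gamma 12/16 = 75.0% → Team Gamma
P2: Team Beta 26/51 = 51.0%, Team Gamma 55/96 = 57.3% → Team Gamma
Overall: Team Beta 98/182 = 53.8%, Team Gamma 92/219 = 42.0% → Team Beta
Team Gamma wins each ticket group but Team Beta wins overall — the comparison reverses. Team Gamma's tickets skew toward P1, which has a lower base rate.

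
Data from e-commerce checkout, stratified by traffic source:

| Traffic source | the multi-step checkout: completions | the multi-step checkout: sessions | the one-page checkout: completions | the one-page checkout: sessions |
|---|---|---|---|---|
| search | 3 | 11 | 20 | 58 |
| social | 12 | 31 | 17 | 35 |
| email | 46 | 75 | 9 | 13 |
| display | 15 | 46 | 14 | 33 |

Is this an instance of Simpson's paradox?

Search: the multi-step checkout 3/11 = 27.3%, the one-page checkout 20/58 = 34.5% → the one-page checkout
Social: the multi-step checkout 12/31 = 38.7%, the one-page checkout 17/35 = 48.6% → the one-page checkout
Email: the multi-step checkout 46/75 = 61.3%, the one-page checkout 9/13 = 69.2% → the one-page checkout
Display: the multi-step checkout 15/46 = 32.6%, the one-page checkout 14/33 = 42.4% → the one-page checkout
Overall: the multi-step checkout 76/163 = 46.6%, the one-page checkout 60/139 = 43.2% → the multi-step checkout
The one-page checkout wins each traffic group but the multi-step checkout wins overall — the comparison reverses. The one-page checkout's sessions skew toward search, which has a lower base rate.

Yes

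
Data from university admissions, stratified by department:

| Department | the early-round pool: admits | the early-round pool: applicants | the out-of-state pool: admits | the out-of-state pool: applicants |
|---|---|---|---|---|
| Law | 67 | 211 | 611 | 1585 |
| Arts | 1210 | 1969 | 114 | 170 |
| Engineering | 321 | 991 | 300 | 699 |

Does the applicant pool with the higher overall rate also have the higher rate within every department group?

No

Law: the early-round pool 67/211 = 31.8%, the out-of-state pool 611/1585 = 38.5% → the out-of-state pool
Arts: the early-round pool 1210/1969 = 61.5%, the out-of-state pool 114/170 = 67.1% → the out-of-state pool
Engineering: the early-round pool 321/991 = 32.4%, the out-of-state pool 300/699 = 42.9% → the out-of-state pool
Overall: the early-round pool 1598/3171 = 50.4%, the out-of-state pool 1025/2454 = 41.8% → the early-round pool
The out-of-state pool wins each department group but the early-round pool wins overall — the comparison reverses. The out-of-state pool's applicants skew toward Law, which has a lower base rate.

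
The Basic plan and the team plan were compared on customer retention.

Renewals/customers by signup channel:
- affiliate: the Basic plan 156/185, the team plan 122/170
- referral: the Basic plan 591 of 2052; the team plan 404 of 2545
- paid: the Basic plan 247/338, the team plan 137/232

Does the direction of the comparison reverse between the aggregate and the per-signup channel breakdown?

No

Affiliate: the Basic plan 156/185 = 84.3%, the team plan 122/170 = 71.8% → the Basic plan
Referral: the Basic plan 591/2052 = 28.8%, the team plan 404/2545 = 15.9% → the Basic plan
Paid: the Basic plan 247/338 = 73.1%, the team plan 137/232 = 59.1% → the Basic plan
Overall: the Basic plan 994/2575 = 38.6%, the team plan 663/2947 = 22.5% → the Basic plan
The Basic plan wins overall and in every signup group — no reversal.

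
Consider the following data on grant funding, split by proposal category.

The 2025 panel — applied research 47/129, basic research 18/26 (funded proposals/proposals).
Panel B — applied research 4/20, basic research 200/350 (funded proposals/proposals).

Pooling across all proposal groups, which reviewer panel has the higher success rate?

Applied research: the 2025 panel 47/129 = 36.4%, Panel B 4/20 = 20.0% → the 2025 panel
Basic research: the 2025 panel 18/26 = 69.2%, Panel B 200/350 = 57.1% → the 2025 panel
Overall: the 2025 panel 65/155 = 41.9%, Panel B 204/370 = 55.1% → Panel B
(The 2025 panel wins every proposal group but Panel B wins overall — the 2025 panel's proposals skew toward the low-rate applied research group.)

Panel B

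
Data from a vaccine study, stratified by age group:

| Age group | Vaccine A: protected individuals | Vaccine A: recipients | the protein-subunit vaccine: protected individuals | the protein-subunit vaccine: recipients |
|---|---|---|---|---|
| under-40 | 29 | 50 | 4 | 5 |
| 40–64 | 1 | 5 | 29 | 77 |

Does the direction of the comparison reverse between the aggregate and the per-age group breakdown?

Yes

Under-40: Vaccine A 29/50 = 58.0%, the protein-subunit vaccine 4/5 = 80.0% → the protein-subunit vaccine
40–64: Vaccine A 1/5 = 20.0%, the protein-subunit vaccine 29/77 = 37.7% → the protein-subunit vaccine
Overall: Vaccine A 30/55 = 54.5%, the protein-subunit vaccine 33/82 = 40.2% → Vaccine A
The protein-subunit vaccine wins each age group but Vaccine A wins overall — the comparison reverses. The protein-subunit vaccine's recipients skew toward 40–64, which has a lower base rate.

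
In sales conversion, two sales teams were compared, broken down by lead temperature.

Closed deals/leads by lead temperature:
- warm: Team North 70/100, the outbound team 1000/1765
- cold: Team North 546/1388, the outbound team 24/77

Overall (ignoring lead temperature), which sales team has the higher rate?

Warm: Team North 70/100 = 70.0%, the outbound team 1000/1765 = 56.7% → Team North
Cold: Team North 546/1388 = 39.3%, the outbound team 24/77 = 31.2% → Team North
Overall: Team North 616/1488 = 41.4%, the outbound team 1024/1842 = 55.6% → the outbound team
(Team North wins every lead group but the outbound team wins overall — Team North's leads skew toward the low-rate cold group.)

the outbound team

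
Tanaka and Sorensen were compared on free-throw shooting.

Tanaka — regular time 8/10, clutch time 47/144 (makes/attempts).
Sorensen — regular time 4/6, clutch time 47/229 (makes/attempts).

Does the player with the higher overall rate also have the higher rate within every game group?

Yes

Regular time: Tanaka 8/10 = 80.0%, Sorensen 4/6 = 66.7% → Tanaka
Clutch time: Tanaka 47/144 = 32.6%, Sorensen 47/229 = 20.5% → Tanaka
Overall: Tanaka 55/154 = 35.7%, Sorensen 51/235 = 21.7% → Tanaka
Tanaka wins overall and in every game group — no reversal.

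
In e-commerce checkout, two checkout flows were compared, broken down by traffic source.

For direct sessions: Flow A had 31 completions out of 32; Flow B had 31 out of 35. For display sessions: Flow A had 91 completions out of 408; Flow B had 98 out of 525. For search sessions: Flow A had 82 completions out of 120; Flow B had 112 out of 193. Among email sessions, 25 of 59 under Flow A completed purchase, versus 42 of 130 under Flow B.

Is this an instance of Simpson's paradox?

No

Direct: Flow A 31/32 = 96.9%, Flow B 31/35 = 88.6% → Flow A
Display: Flow A 91/408 = 22.3%, Flow B 98/525 = 18.7% → Flow A
Search: Flow A 82/120 = 68.3%, Flow B 112/193 = 58.0% → Flow A
Email: Flow A 25/59 = 42.4%, Flow B 42/130 = 32.3% → Flow A
Overall: Flow A 229/619 = 37.0%, Flow B 283/883 = 32.0% → Flow A
Flow A wins overall and in every traffic group — no reversal.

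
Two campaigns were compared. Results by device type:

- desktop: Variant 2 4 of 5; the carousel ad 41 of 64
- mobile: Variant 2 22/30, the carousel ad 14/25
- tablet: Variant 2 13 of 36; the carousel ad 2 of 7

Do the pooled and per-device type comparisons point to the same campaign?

No

Desktop: Variant 2 4/5 = 80.0%, the carousel ad 41/64 = 64.1% → Variant 2
Mobile: Variant 2 22/30 = 73.3%, the carousel ad 14/25 = 56.0% → Variant 2
Tablet: Variant 2 13/36 = 36.1%, the carousel ad 2/7 = 28.6% → Variant 2
Overall: Variant 2 39/71 = 54.9%, the carousel ad 57/96 = 59.4% → the carousel ad
Variant 2 wins each device group but the carousel ad wins overall — the comparison reverses. Variant 2's impressions skew toward tablet, which has a lower base rate.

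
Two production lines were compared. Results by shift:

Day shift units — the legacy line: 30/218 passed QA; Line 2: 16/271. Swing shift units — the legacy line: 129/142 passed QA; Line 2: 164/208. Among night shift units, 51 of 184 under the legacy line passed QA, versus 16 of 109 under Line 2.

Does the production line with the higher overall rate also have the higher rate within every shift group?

Yes

Day shift: the legacy line 30/218 = 13.8%, Line 2 16/271 = 5.9% → the legacy line
Swing shift: the legacy line 129/142 = 90.8%, Line 2 164/208 = 78.8% → the legacy line
Night shift: the legacy line 51/184 = 27.7%, Line 2 16/109 = 14.7% → the legacy line
Overall: the legacy line 210/544 = 38.6%, Line 2 196/588 = 33.3% → the legacy line
The legacy line wins overall and in every shift group — no reversal.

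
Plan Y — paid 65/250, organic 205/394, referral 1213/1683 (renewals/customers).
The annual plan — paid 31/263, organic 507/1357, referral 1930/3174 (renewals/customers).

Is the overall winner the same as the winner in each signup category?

Yes

Paid: Plan Y 65/250 = 26.0%, the annual plan 31/263 = 11.8% → Plan Y
Organic: Plan Y 205/394 = 52.0%, the annual plan 507/1357 = 37.4% → Plan Y
Referral: Plan Y 1213/1683 = 72.1%, the annual plan 1930/3174 = 60.8% → Plan Y
Overall: Plan Y 1483/2327 = 63.7%, the annual plan 2468/4794 = 51.5% → Plan Y
Plan Y wins overall and in every signup group — no reversal.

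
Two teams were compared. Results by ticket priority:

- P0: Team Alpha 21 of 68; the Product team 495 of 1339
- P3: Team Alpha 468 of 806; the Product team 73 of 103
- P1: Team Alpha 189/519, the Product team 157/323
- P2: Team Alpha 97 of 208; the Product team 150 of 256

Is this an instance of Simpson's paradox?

P0: Team Alpha 21/68 = 30.9%, the Product team 495/1339 = 37.0% → the Product team
P3: Team Alpha 468/806 = 58.1%, the Product team 73/103 = 70.9% → the Product team
P1: Team Alpha 189/519 = 36.4%, the Product team 157/323 = 48.6% → the Product team
P2: Team Alpha 97/208 = 46.6%, the Product team 150/256 = 58.6% → the Product team
Overall: Team Alpha 775/1601 = 48.4%, the Product team 875/2021 = 43.3% → Team Alpha
The Product team wins each ticket group but Team Alpha wins overall — the comparison reverses. The Product team's tickets skew toward P0, which has a lower base rate.

Yes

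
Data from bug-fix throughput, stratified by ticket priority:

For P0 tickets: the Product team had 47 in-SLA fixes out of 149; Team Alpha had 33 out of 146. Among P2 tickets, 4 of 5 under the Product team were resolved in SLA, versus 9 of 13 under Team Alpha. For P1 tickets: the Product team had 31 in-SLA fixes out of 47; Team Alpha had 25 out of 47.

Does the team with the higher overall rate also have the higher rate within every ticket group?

Yes

P0: the Product team 47/149 = 31.5%, Team Alpha 33/146 = 22.6% → the Product team
P2: the Product team 4/5 = 80.0%, Team Alpha 9/13 = 69.2% → the Product team
P1: the Product team 31/47 = 66.0%, Team Alpha 25/47 = 53.2% → the Product team
Overall: the Product team 82/201 = 40.8%, Team Alpha 67/206 = 32.5% → the Product team
The Product team wins overall and in every ticket group — no reversal.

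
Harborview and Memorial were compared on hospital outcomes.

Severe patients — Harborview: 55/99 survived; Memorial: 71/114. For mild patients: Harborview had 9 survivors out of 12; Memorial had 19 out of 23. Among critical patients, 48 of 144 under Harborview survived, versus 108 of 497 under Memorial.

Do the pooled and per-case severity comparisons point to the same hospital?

No

Severe: Harborview 55/99 = 55.6%, Memorial 71/114 = 62.3% → Memorial
Mild: Harborview 9/12 = 75.0%, Memorial 19/23 = 82.6% → Memorial
Critical: Harborview 48/144 = 33.3%, Memorial 108/497 = 21.7% → Harborview
Overall: Harborview 112/255 = 43.9%, Memorial 198/634 = 31.2% → Harborview
Neither sweeps: Harborview wins 1 of 3 groups, Memorial wins 2. Harborview wins overall but not every group — no Simpson reversal.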